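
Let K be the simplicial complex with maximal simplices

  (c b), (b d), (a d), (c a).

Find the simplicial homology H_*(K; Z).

Take the total order a < b < c < d on the vertex set. Then K (dimension 1) consists of the simplices:

  0-simplices (4): a, b, c, d
  1-simplices (4): ac, ad, bc, bd

so the chain groups are C_0 ≅ Z^4, C_1 ≅ Z^4.

∂_1: C_1 → C_0 sends each edge [p,q] (with p < q) to q − p.
As a 4×4 matrix over Z this has rank 3, with invariant factors (1,1,1).

From H_k ≅ ker(∂_k) / im(∂_{k+1}) we obtain:

  H_0: rank C_0 − rank ∂_1 = 4 − 3 = 1, and the invariant factors of ∂_1 are all 1, so H_0 ≅ Z.
  H_1: rank ker ∂_1 − rank ∂_2 = (4 − 3) − 0 = 1, and there is no ∂_2, so H_1 ≅ Z.

As a check, the Euler characteristic is 4 − 4 = 0, which agrees with 1 − 1 = 0.
(K is a triangulation of the circle S^1.)

H_0 = Z,  H_1 = Z.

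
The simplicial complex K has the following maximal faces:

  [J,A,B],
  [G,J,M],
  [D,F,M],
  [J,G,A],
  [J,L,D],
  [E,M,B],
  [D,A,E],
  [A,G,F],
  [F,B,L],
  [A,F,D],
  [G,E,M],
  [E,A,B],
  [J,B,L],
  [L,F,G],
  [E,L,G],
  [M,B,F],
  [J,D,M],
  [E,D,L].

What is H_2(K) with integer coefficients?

We work with the vertex ordering A < B < D < E < F < G < J < L < M. The simplices of K, each written with vertices in increasing order, are:

  0-simplices (9): A, B, D, E, F, G, J, L, M
  1-simplices (27): AB, AD, AE, AF, AG, AJ, BE, BF, BJ, BL, BM, DE, DF, DJ, DL, DM, EG, EL, EM, FG, FL, FM, GJ, GL, GM, JL, JM
  2-simplices (18): ABE, ABJ, ADE, ADF, AFG, AGJ, BEM, BFL, BFM, BJL, DEL, DFM, DJL, DJM, EGL, EGM, FGL, GJM

so the chain groups are C_0 ≅ Z^9, C_1 ≅ Z^27, C_2 ≅ Z^18.

∂_1: C_1 → C_0 is given by ∂[p,q] = [q] − [p]. For instance
  ∂BF = F − B.
As a 9×27 matrix over Z this has rank 8, with invariant factors (1,1,1,1,1,1,1,1).

The boundary map ∂_2: C_2 → C_1 acts by ∂[p,q,r] = [q,r] − [p,r] + [p,q]. For instance
  ∂BEM = EM − BM + BE,
  ∂ABE = BE − AE + AB.
As a 27×18 matrix over Z this has rank 17, with invariant factors (1,1,1,1,1,1,1,1,1,1,1,1,1,1,1,1,1).

Computing H_k = (kernel of ∂_k) / (image of ∂_{k+1}):

  H_2: rank ker ∂_2 − rank ∂_3 = (18 − 17) − 0 = 1, and there is no ∂_3, so H_2 ≅ Z.

H_2 ≅ Z.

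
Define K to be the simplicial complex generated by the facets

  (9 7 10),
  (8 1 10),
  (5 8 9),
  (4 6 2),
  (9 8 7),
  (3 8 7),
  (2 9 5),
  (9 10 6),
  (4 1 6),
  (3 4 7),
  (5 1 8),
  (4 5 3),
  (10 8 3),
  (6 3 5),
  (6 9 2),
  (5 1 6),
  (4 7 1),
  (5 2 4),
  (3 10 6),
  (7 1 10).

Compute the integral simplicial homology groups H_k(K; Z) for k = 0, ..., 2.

H_0 ≅ Z,  H_1 ≅ Z ⊕ Z_2,  H_2 = 0.

We work with the vertex ordering 1 < 2 < 3 < 4 < 5 < 6 < 7 < 8 < 9 < 10. The simplices of K, each written with vertices in increasing order, are:

  0-simplices (10): [1], [2], [3], [4], [5], [6], [7], [8], [9], [10]
  1-simplices (30): (30 of them)
  2-simplices (20): (20 of them)

giving chain groups C_0 ≅ Z^10, C_1 ≅ Z^30, C_2 ≅ Z^20.

Boundary ∂_1: C_1 → C_0 maps an edge to its endpoints' difference, ∂[p,q] = q − p.
This gives a 10×30 integer matrix of rank 9; reducing to Smith normal form yields diagonal entries (1,1,1,1,1,1,1,1,1).

The boundary map ∂_2: C_2 → C_1 maps a triangle to the signed sum of its edges. For instance
  ∂[1,5,8] = [5,8] − [1,8] + [1,5],
  ∂[1,4,7] = [4,7] − [1,7] + [1,4].
The resulting 30×20 matrix has rank 20, and its Smith normal form has invariant factors (1,1,1,1,1,1,1,1,1,1,1,1,1,1,1,1,1,1,1,2).

Computing H_k = (kernel of ∂_k) / (image of ∂_{k+1}):

  H_0: rank C_0 − rank ∂_1 = 10 − 9 = 1, and the invariant factors of ∂_1 are all 1, so H_0 ≅ Z.
  H_1: rank ker ∂_1 − rank ∂_2 = (30 − 9) − 20 = 1, and ∂_2 has invariant factor 2 > 1, so H_1 ≅ Z ⊕ Z_2.
  H_2: rank ker ∂_2 − rank ∂_3 = (20 − 20) − 0 = 0, and there is no ∂_3, so H_2 ≅ 0.

(K is a triangulation of the Klein bottle.)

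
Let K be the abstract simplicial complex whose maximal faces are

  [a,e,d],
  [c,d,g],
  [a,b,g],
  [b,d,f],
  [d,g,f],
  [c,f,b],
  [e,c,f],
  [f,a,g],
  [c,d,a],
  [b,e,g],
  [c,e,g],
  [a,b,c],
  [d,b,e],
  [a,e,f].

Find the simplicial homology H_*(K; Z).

H_0 = Z,  H_1 = Z^2,  H_2 = Z.

K has 7 vertices, 21 edges, 14 triangles.
rank ∂_0 = 0, rank ∂_1 = 6 ⇒ b_0 = 7 − 0 − 6 = 1; all invariant factors of ∂_1 are 1 so no torsion. So H_0 = Z.
rank ∂_1 = 6, rank ∂_2 = 13 ⇒ b_1 = 21 − 6 − 13 = 2; all invariant factors of ∂_2 are 1 so no torsion. So H_1 = Z^2.
rank ∂_2 = 13, rank ∂_3 = 0 ⇒ b_2 = 14 − 13 − 0 = 1. So H_2 = Z.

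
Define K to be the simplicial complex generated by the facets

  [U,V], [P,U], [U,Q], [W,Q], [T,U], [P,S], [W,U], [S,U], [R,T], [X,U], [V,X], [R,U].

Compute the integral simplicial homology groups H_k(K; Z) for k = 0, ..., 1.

Order the vertices as P < Q < R < S < T < U < V < W < X. Listing each simplex with vertices in this order, K has dimension 1 with simplices:

  0-simplices (9): P, Q, R, S, T, U, V, W, X
  1-simplices (12): PS, PU, QU, QW, RT, RU, SU, TU, UV, UW, UX, VX

Hence C_0 ≅ Z^9, C_1 ≅ Z^12.

The boundary map ∂_1: C_1 → C_0 maps an edge to its endpoints' difference, ∂[p,q] = q − p. For instance
  ∂QU = U − Q.
This gives a 9×12 integer matrix of rank 8; reducing to Smith normal form yields diagonal entries (1,1,1,1,1,1,1,1).

Computing H_k = (kernel of ∂_k) / (image of ∂_{k+1}):

  H_0: rank C_0 − rank ∂_1 = 9 − 8 = 1, and the invariant factors of ∂_1 are all 1, so H_0 = Z.
  H_1: rank ker ∂_1 − rank ∂_2 = (12 − 8) − 0 = 4, and there is no ∂_2, so H_1 = Z^4.

(K is a triangulation of a wedge of 4 circles.)

H_0 ≅ Z,  H_1 ≅ Z^4.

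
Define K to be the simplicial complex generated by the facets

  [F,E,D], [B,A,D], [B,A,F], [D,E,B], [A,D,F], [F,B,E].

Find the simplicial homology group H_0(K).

H_0 = Z.

Take the total order A < B < D < E < F on the vertex set. Then K (dimension 2) consists of the simplices:

  0-simplices (5): A, B, D, E, F
  1-simplices (9): AB, AD, AF, BD, BE, BF, DE, DF, EF
  2-simplices (6): ABD, ABF, ADF, BDE, BEF, DEF

Hence C_0 ≅ Z^5, C_1 ≅ Z^9, C_2 ≅ Z^6.

∂_1: C_1 → C_0 is given by ∂[p,q] = [q] − [p].
As a 5×9 matrix over Z this has rank 4, with invariant factors (1,1,1,1).

The boundary map ∂_2: C_2 → C_1 maps a triangle to the signed sum of its edges. For instance
  ∂BDE = DE − BE + BD,
  ∂ABF = BF − AF + AB.
The resulting 9×6 matrix has rank 5, and its Smith normal form has invariant factors (1,1,1,1,1).

Now H_k = ker ∂_k / im ∂_{k+1}, so:

  H_0: rank C_0 − rank ∂_1 = 5 − 4 = 1, and the invariant factors of ∂_1 are all 1, so H_0 = Z.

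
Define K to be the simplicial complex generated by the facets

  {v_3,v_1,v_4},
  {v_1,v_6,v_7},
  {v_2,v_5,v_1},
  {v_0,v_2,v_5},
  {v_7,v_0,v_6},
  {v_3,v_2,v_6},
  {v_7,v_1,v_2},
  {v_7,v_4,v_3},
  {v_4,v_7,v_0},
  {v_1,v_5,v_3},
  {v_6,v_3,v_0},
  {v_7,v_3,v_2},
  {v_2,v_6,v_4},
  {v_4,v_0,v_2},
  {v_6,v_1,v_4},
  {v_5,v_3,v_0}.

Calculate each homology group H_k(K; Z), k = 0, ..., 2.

Fix the vertex order v_0 < v_1 < v_2 < v_3 < v_4 < v_5 < v_6 < v_7 and write every simplex with vertices in increasing order. Then dim K = 2 and the simplices of K are:

  0-simplices (8): [v_0], [v_1], [v_2], [v_3], [v_4], [v_5], [v_6], [v_7]
  1-simplices (24): (24 of them)
  2-simplices (16): (16 of them)

Hence C_0 ≅ Z^8, C_1 ≅ Z^24, C_2 ≅ Z^16.

Boundary ∂_1: C_1 → C_0 sends each edge [p,q] (with p < q) to q − p. For instance
  ∂[v_1,v_3] = [v_3] − [v_1].
The 8×24 boundary matrix has rank 7 and Smith normal form diag(1,1,1,1,1,1,1).

The boundary map ∂_2: C_2 → C_1 sends each 2-simplex [p,q,r] to [q,r] − [p,r] + [p,q]. For instance
  ∂[v_0,v_3,v_5] = [v_3,v_5] − [v_0,v_5] + [v_0,v_3],
  ∂[v_2,v_4,v_6] = [v_4,v_6] − [v_2,v_6] + [v_2,v_4].
The resulting 24×16 matrix has rank 15, and its Smith normal form has invariant factors (1,1,1,1,1,1,1,1,1,1,1,1,1,1,1).

Now H_k = ker ∂_k / im ∂_{k+1}, so:

  H_0: rank C_0 − rank ∂_1 = 8 − 7 = 1, and the invariant factors of ∂_1 are all 1, so H_0 = Z.
  H_1: rank ker ∂_1 − rank ∂_2 = (24 − 7) − 15 = 2, and the invariant factors of ∂_2 are all 1, so H_1 = Z^2.
  H_2: rank ker ∂_2 − rank ∂_3 = (16 − 15) − 0 = 1, and there is no ∂_3, so H_2 = Z.

(K is a triangulation of the torus T^2.)

H_0 ≅ Z,  H_1 ≅ Z^2,  H_2 ≅ Z.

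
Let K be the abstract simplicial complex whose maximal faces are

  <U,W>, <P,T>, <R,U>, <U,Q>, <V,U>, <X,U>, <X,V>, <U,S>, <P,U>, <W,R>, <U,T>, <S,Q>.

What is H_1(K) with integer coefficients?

We work with the vertex ordering P < Q < R < S < T < U < V < W < X. The simplices of K, each written with vertices in increasing order, are:

  0-simplices (9): P, Q, R, S, T, U, V, W, X
  1-simplices (12): PT, PU, QS, QU, RU, RW, SU, TU, UV, UW, UX, VX

so the chain groups are C_0 ≅ Z^9, C_1 ≅ Z^12.

The boundary map ∂_1: C_1 → C_0 is given by ∂[p,q] = [q] − [p]. For instance
  ∂UX = X − U.
As a 9×12 matrix over Z this has rank 8, with invariant factors (1,1,1,1,1,1,1,1).

Computing H_k = (kernel of ∂_k) / (image of ∂_{k+1}):

  H_1: rank ker ∂_1 − rank ∂_2 = (12 − 8) − 0 = 4, and there is no ∂_2, so H_1 ≅ Z^4.

H_1 = Z^4.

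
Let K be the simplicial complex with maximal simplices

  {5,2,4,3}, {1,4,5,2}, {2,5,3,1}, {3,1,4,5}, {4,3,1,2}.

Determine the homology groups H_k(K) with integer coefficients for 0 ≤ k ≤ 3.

H_0 = Z,  H_1 = 0,  H_2 = 0,  H_3 = Z.

We work with the vertex ordering 1 < 2 < 3 < 4 < 5. The simplices of K, each written with vertices in increasing order, are:

  0-simplices (5): [1], [2], [3], [4], [5]
  1-simplices (10): [1,2], [1,3], [1,4], [1,5], [2,3], [2,4], [2,5], [3,4], [3,5], [4,5]
  2-simplices (10): [1,2,3], [1,2,4], [1,2,5], [1,3,4], [1,3,5], [1,4,5], [2,3,4], [2,3,5], [2,4,5], [3,4,5]
  3-simplices (5): [1,2,3,4], [1,2,3,5], [1,2,4,5], [1,3,4,5], [2,3,4,5]

so the chain groups are C_0 ≅ Z^5, C_1 ≅ Z^10, C_2 ≅ Z^10, C_3 ≅ Z^5.

∂_1: C_1 → C_0 is given by ∂[p,q] = [q] − [p].
The 5×10 boundary matrix has rank 4 and Smith normal form diag(1,1,1,1).

∂_2: C_2 → C_1 acts by ∂[p,q,r] = [q,r] − [p,r] + [p,q]. For instance
  ∂[2,4,5] = [4,5] − [2,5] + [2,4],
  ∂[2,3,5] = [3,5] − [2,5] + [2,3].
This gives a 10×10 integer matrix of rank 6; reducing to Smith normal form yields diagonal entries (1,1,1,1,1,1).

∂_3: C_3 → C_2 sends each 3-simplex σ to the alternating sum Σ_i (−1)^i (σ with its i-th vertex removed). For instance
  ∂[1,2,3,5] = [2,3,5] − [1,3,5] + [1,2,5] − [1,2,3],
  ∂[1,3,4,5] = [3,4,5] − [1,4,5] + [1,3,5] − [1,3,4].
As a 10×5 matrix over Z this has rank 4, with invariant factors (1,1,1,1).

From H_k ≅ ker(∂_k) / im(∂_{k+1}) we obtain:

  H_0: rank C_0 − rank ∂_1 = 5 − 4 = 1, and the invariant factors of ∂_1 are all 1, so H_0 ≅ Z.
  H_1: rank ker ∂_1 − rank ∂_2 = (10 − 4) − 6 = 0, and the invariant factors of ∂_2 are all 1, so H_1 ≅ 0.
  H_2: rank ker ∂_2 − rank ∂_3 = (10 − 6) − 4 = 0, and the invariant factors of ∂_3 are all 1, so H_2 ≅ 0.
  H_3: rank ker ∂_3 − rank ∂_4 = (5 − 4) − 0 = 1, and there is no ∂_4, so H_3 ≅ Z.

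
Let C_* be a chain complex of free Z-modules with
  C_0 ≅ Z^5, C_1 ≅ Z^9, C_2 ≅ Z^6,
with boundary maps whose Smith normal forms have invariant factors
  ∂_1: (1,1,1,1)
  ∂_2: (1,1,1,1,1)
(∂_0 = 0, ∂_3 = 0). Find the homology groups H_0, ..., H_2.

H_0 = Z,  H_1 = 0,  H_2 = Z.

H_0: b_0 = 5 − 0 − 4 = 1; torsion from ∂_1 factors > 1: none. So H_0 = Z.
H_1: b_1 = 9 − 4 − 5 = 0; torsion from ∂_2 factors > 1: none. So H_1 = 0.
H_2: b_2 = 6 − 5 − 0 = 1; torsion from ∂_3 factors > 1: none. So H_2 = Z.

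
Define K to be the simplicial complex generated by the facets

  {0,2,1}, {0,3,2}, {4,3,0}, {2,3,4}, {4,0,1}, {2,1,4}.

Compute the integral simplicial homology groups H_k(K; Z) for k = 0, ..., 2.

H_0 = Z,  H_1 = 0,  H_2 = Z.

K has 5 vertices, 9 edges, 6 triangles.
rank ∂_0 = 0, rank ∂_1 = 4 ⇒ b_0 = 5 − 0 − 4 = 1; all invariant factors of ∂_1 are 1 so no torsion. So H_0 ≅ Z.
rank ∂_1 = 4, rank ∂_2 = 5 ⇒ b_1 = 9 − 4 − 5 = 0; all invariant factors of ∂_2 are 1 so no torsion. So H_1 ≅ 0.
rank ∂_2 = 5, rank ∂_3 = 0 ⇒ b_2 = 6 − 5 − 0 = 1. So H_2 ≅ Z.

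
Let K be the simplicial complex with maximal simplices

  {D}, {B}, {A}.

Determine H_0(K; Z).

H_0 = Z^3.

K has 3 vertices.
rank ∂_0 = 0, rank ∂_1 = 0 ⇒ b_0 = 3 − 0 − 0 = 3. So H_0 = Z^3.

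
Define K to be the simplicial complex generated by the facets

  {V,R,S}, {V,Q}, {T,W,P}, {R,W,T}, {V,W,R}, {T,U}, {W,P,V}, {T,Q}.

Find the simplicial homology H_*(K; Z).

Order the vertices as P < Q < R < S < T < U < V < W. Listing each simplex with vertices in this order, K has dimension 2 with simplices:

  0-simplices (8): P, Q, R, S, T, U, V, W
  1-simplices (13): PT, PV, PW, QT, QV, RS, RT, RV, RW, SV, TU, TW, VW
  2-simplices (5): PTW, PVW, RSV, RTW, RVW

so the chain groups are C_0 ≅ Z^8, C_1 ≅ Z^13, C_2 ≅ Z^5.

The boundary map ∂_1: C_1 → C_0 is given by ∂[p,q] = [q] − [p].
As a 8×13 matrix over Z this has rank 7, with invariant factors (1,1,1,1,1,1,1).

The boundary map ∂_2: C_2 → C_1 sends each 2-simplex [p,q,r] to [q,r] − [p,r] + [p,q]. For instance
  ∂PVW = VW − PW + PV,
  ∂RVW = VW − RW + RV.
As a 13×5 matrix over Z this has rank 5, with invariant factors (1,1,1,1,1).

Reading off H_k = ker ∂_k / im ∂_{k+1}:

  H_0: rank C_0 − rank ∂_1 = 8 − 7 = 1, and the invariant factors of ∂_1 are all 1, so H_0 = Z.
  H_1: rank ker ∂_1 − rank ∂_2 = (13 − 7) − 5 = 1, and the invariant factors of ∂_2 are all 1, so H_1 = Z.
  H_2: rank ker ∂_2 − rank ∂_3 = (5 − 5) − 0 = 0, and there is no ∂_3, so H_2 = 0.

H_0 ≅ Z,  H_1 ≅ Z,  H_2 = 0.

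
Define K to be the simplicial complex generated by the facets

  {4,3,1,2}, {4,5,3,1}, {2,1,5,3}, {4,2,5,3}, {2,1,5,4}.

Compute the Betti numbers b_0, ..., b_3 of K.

Order the vertices as 1 < 2 < 3 < 4 < 5. Listing each simplex with vertices in this order, K has dimension 3 with simplices:

  0-simplices (5): [1], [2], [3], [4], [5]
  1-simplices (10): [1,2], [1,3], [1,4], [1,5], [2,3], [2,4], [2,5], [3,4], [3,5], [4,5]
  2-simplices (10): [1,2,3], [1,2,4], [1,2,5], [1,3,4], [1,3,5], [1,4,5], [2,3,4], [2,3,5], [2,4,5], [3,4,5]
  3-simplices (5): [1,2,3,4], [1,2,3,5], [1,2,4,5], [1,3,4,5], [2,3,4,5]

so the chain groups are C_0 ≅ Z^5, C_1 ≅ Z^10, C_2 ≅ Z^10, C_3 ≅ Z^5.

∂_1: C_1 → C_0 is given by ∂[p,q] = [q] − [p]. For instance
  ∂[1,4] = [4] − [1].
As a 5×10 matrix over Z this has rank 4, with invariant factors (1,1,1,1).

The boundary map ∂_2: C_2 → C_1 acts by ∂[p,q,r] = [q,r] − [p,r] + [p,q]. For instance
  ∂[1,3,5] = [3,5] − [1,5] + [1,3],
  ∂[1,2,5] = [2,5] − [1,5] + [1,2].
As a 10×10 matrix over Z this has rank 6, with invariant factors (1,1,1,1,1,1).

The boundary map ∂_3: C_3 → C_2 sends each 3-simplex σ to the alternating sum Σ_i (−1)^i (σ with its i-th vertex removed). For instance
  ∂[1,2,3,4] = [2,3,4] − [1,3,4] + [1,2,4] − [1,2,3],
  ∂[1,2,4,5] = [2,4,5] − [1,4,5] + [1,2,5] − [1,2,4].
The 10×5 boundary matrix has rank 4 and Smith normal form diag(1,1,1,1).

Reading off H_k = ker ∂_k / im ∂_{k+1}:

  H_0: rank C_0 − rank ∂_1 = 5 − 4 = 1, and the invariant factors of ∂_1 are all 1, so H_0 = Z.
  H_1: rank ker ∂_1 − rank ∂_2 = (10 − 4) − 6 = 0, and the invariant factors of ∂_2 are all 1, so H_1 = 0.
  H_2: rank ker ∂_2 − rank ∂_3 = (10 − 6) − 4 = 0, and the invariant factors of ∂_3 are all 1, so H_2 = 0.
  H_3: rank ker ∂_3 − rank ∂_4 = (5 − 4) − 0 = 1, and there is no ∂_4, so H_3 = Z.

Hence the Betti numbers are b_0 = 1, b_1 = 0, b_2 = 0, b_3 = 1.

b_0 = 1, b_1 = 0, b_2 = 0, b_3 = 1.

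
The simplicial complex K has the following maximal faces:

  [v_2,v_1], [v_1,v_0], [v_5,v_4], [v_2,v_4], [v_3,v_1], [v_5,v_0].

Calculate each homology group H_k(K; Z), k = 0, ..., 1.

H_0 = Z,  H_1 = Z.

Fix the vertex order v_0 < v_1 < v_2 < v_3 < v_4 < v_5 and write every simplex with vertices in increasing order. Then dim K = 1 and the simplices of K are:

  0-simplices (6): [v_0], [v_1], [v_2], [v_3], [v_4], [v_5]
  1-simplices (6): [v_0,v_1], [v_0,v_5], [v_1,v_2], [v_1,v_3], [v_2,v_4], [v_4,v_5]

Hence C_0 ≅ Z^6, C_1 ≅ Z^6.

The boundary map ∂_1: C_1 → C_0 maps an edge to its endpoints' difference, ∂[p,q] = q − p. For instance
  ∂[v_4,v_5] = [v_5] − [v_4].
As a 6×6 matrix over Z this has rank 5, with invariant factors (1,1,1,1,1).

Computing H_k = (kernel of ∂_k) / (image of ∂_{k+1}):

  H_0: rank C_0 − rank ∂_1 = 6 − 5 = 1, and the invariant factors of ∂_1 are all 1, so H_0 ≅ Z.
  H_1: rank ker ∂_1 − rank ∂_2 = (6 − 5) − 0 = 1, and there is no ∂_2, so H_1 ≅ Z.

As a check, the Euler characteristic is 6 − 6 = 0, which agrees with 1 − 1 = 0.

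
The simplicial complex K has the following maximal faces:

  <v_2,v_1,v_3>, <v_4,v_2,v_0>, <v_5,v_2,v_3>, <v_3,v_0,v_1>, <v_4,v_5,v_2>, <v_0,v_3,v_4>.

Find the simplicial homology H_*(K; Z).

We work with the vertex ordering v_0 < v_1 < v_2 < v_3 < v_4 < v_5. The simplices of K, each written with vertices in increasing order, are:

  0-simplices (6): [v_0], [v_1], [v_2], [v_3], [v_4], [v_5]
  1-simplices (12): [v_0,v_1], [v_0,v_2], [v_0,v_3], [v_0,v_4], [v_1,v_2], [v_1,v_3], [v_2,v_3], [v_2,v_4], [v_2,v_5], [v_3,v_4], [v_3,v_5], [v_4,v_5]
  2-simplices (6): [v_0,v_1,v_3], [v_0,v_2,v_4], [v_0,v_3,v_4], [v_1,v_2,v_3], [v_2,v_3,v_5], [v_2,v_4,v_5]

Hence C_0 ≅ Z^6, C_1 ≅ Z^12, C_2 ≅ Z^6.

∂_1: C_1 → C_0 is given by ∂[p,q] = [q] − [p]. For instance
  ∂[v_0,v_3] = [v_3] − [v_0].
The 6×12 boundary matrix has rank 5 and Smith normal form diag(1,1,1,1,1).

∂_2: C_2 → C_1 maps a triangle to the signed sum of its edges. For instance
  ∂[v_0,v_3,v_4] = [v_3,v_4] − [v_0,v_4] + [v_0,v_3],
  ∂[v_1,v_2,v_3] = [v_2,v_3] − [v_1,v_3] + [v_1,v_2].
This gives a 12×6 integer matrix of rank 6; reducing to Smith normal form yields diagonal entries (1,1,1,1,1,1).

Now H_k = ker ∂_k / im ∂_{k+1}, so:

  H_0: rank C_0 − rank ∂_1 = 6 − 5 = 1, and the invariant factors of ∂_1 are all 1, so H_0 ≅ Z.
  H_1: rank ker ∂_1 − rank ∂_2 = (12 − 5) − 6 = 1, and the invariant factors of ∂_2 are all 1, so H_1 ≅ Z.
  H_2: rank ker ∂_2 − rank ∂_3 = (6 − 6) − 0 = 0, and there is no ∂_3, so H_2 ≅ 0.

H_0 ≅ Z,  H_1 ≅ Z,  H_2 = 0.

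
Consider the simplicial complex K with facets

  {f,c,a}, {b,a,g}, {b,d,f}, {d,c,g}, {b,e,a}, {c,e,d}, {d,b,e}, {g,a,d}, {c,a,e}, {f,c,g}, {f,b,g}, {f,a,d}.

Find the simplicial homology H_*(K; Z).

H_0 ≅ Z,  H_1 ≅ Z/2Z,  H_2 = 0.

K has 7 vertices, 18 edges, 12 triangles.
rank ∂_0 = 0, rank ∂_1 = 6 ⇒ b_0 = 7 − 0 − 6 = 1; all invariant factors of ∂_1 are 1 so no torsion. So H_0 = Z.
rank ∂_1 = 6, rank ∂_2 = 12 ⇒ b_1 = 18 − 6 − 12 = 0; ∂_2 has invariant factor(s) [2] giving torsion. So H_1 = Z/2Z.
rank ∂_2 = 12, rank ∂_3 = 0 ⇒ b_2 = 12 − 12 − 0 = 0. So H_2 = 0.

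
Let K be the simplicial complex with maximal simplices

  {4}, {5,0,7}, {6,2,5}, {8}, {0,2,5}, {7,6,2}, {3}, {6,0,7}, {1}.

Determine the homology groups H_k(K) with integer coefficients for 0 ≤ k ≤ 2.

Fix the vertex order 0 < 1 < 2 < 3 < 4 < 5 < 6 < 7 < 8 and write every simplex with vertices in increasing order. Then dim K = 2 and the simplices of K are:

  0-simplices (9): [0], [1], [2], [3], [4], [5], [6], [7], [8]
  1-simplices (10): [0,2], [0,5], [0,6], [0,7], [2,5], [2,6], [2,7], [5,6], [5,7], [6,7]
  2-simplices (5): [0,2,5], [0,5,7], [0,6,7], [2,5,6], [2,6,7]

Hence C_0 ≅ Z^9, C_1 ≅ Z^10, C_2 ≅ Z^5.

∂_1: C_1 → C_0 is given by ∂[p,q] = [q] − [p].
The resulting 9×10 matrix has rank 4, and its Smith normal form has invariant factors (1,1,1,1).

The boundary map ∂_2: C_2 → C_1 acts by ∂[p,q,r] = [q,r] − [p,r] + [p,q]. For instance
  ∂[2,6,7] = [6,7] − [2,7] + [2,6],
  ∂[0,2,5] = [2,5] − [0,5] + [0,2].
This gives a 10×5 integer matrix of rank 5; reducing to Smith normal form yields diagonal entries (1,1,1,1,1).

Reading off H_k = ker ∂_k / im ∂_{k+1}:

  H_0: rank C_0 − rank ∂_1 = 9 − 4 = 5, and the invariant factors of ∂_1 are all 1, so H_0 = Z^5.
  H_1: rank ker ∂_1 − rank ∂_2 = (10 − 4) − 5 = 1, and the invariant factors of ∂_2 are all 1, so H_1 = Z.
  H_2: rank ker ∂_2 − rank ∂_3 = (5 − 5) − 0 = 0, and there is no ∂_3, so H_2 = 0.

H_0 = Z^5,  H_1 = Z,  H_2 = 0.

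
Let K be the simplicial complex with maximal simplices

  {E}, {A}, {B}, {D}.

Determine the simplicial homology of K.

Fix the vertex order A < B < D < E and write every simplex with vertices in increasing order. Then dim K = 0 and the simplices of K are:

  0-simplices (4): A, B, D, E

so the chain groups are C_0 ≅ Z^4.

From H_k ≅ ker(∂_k) / im(∂_{k+1}) we obtain:

  H_0: rank C_0 − rank ∂_1 = 4 − 0 = 4, and there is no ∂_1, so H_0 ≅ Z^4.

H_0 = Z^4.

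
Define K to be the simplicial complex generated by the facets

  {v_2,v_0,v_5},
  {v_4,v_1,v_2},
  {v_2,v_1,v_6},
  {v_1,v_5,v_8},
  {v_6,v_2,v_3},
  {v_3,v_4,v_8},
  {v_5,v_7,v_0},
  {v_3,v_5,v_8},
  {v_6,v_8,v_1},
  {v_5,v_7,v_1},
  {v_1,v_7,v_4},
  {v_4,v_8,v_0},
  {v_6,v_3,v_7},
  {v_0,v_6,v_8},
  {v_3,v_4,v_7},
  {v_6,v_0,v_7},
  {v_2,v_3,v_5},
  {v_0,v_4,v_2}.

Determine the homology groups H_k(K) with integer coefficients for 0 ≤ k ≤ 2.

H_0 ≅ Z,  H_1 ≅ Z^2,  H_2 ≅ Z.

K has 9 vertices, 27 edges, 18 triangles.
rank ∂_0 = 0, rank ∂_1 = 8 ⇒ b_0 = 9 − 0 − 8 = 1; all invariant factors of ∂_1 are 1 so no torsion. So H_0 ≅ Z.
rank ∂_1 = 8, rank ∂_2 = 17 ⇒ b_1 = 27 − 8 − 17 = 2; all invariant factors of ∂_2 are 1 so no torsion. So H_1 ≅ Z^2.
rank ∂_2 = 17, rank ∂_3 = 0 ⇒ b_2 = 18 − 17 − 0 = 1. So H_2 ≅ Z.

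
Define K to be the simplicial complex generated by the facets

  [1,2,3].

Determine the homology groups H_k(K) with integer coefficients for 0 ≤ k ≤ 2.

H_0 = Z,  H_1 = 0,  H_2 = 0.

We work with the vertex ordering 1 < 2 < 3. The simplices of K, each written with vertices in increasing order, are:

  0-simplices (3): [1], [2], [3]
  1-simplices (3): [1,2], [1,3], [2,3]
  2-simplices (1): [1,2,3]

Hence C_0 ≅ Z^3, C_1 ≅ Z^3, C_2 ≅ Z^1.

∂_1: C_1 → C_0 sends each edge [p,q] (with p < q) to q − p. For instance
  ∂[1,2] = [2] − [1].
The resulting 3×3 matrix has rank 2, and its Smith normal form has invariant factors (1,1).

Boundary ∂_2: C_2 → C_1 sends each 2-simplex [p,q,r] to [q,r] − [p,r] + [p,q]. For instance
  ∂[1,2,3] = [2,3] − [1,3] + [1,2].
The resulting 3×1 matrix has rank 1, and its Smith normal form has invariant factors (1).

Computing H_k = (kernel of ∂_k) / (image of ∂_{k+1}):

  H_0: rank C_0 − rank ∂_1 = 3 − 2 = 1, and the invariant factors of ∂_1 are all 1, so H_0 = Z.
  H_1: rank ker ∂_1 − rank ∂_2 = (3 − 2) − 1 = 0, and the invariant factors of ∂_2 are all 1, so H_1 = 0.
  H_2: rank ker ∂_2 − rank ∂_3 = (1 − 1) − 0 = 0, and there is no ∂_3, so H_2 = 0.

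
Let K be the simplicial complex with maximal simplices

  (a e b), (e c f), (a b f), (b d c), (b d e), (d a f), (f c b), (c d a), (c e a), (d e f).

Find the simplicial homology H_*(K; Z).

H_0 = Z,  H_1 = Z/2,  H_2 = 0.

We work with the vertex ordering a < b < c < d < e < f. The simplices of K, each written with vertices in increasing order, are:

  0-simplices (6): a, b, c, d, e, f
  1-simplices (15): ab, ac, ad, ae, af, bc, bd, be, bf, cd, ce, cf, de, df, ef
  2-simplices (10): abe, abf, acd, ace, adf, bcd, bcf, bde, cef, def

Hence C_0 ≅ Z^6, C_1 ≅ Z^15, C_2 ≅ Z^10.

Boundary ∂_1: C_1 → C_0 sends each edge [p,q] (with p < q) to q − p. For instance
  ∂ab = b − a.
The 6×15 boundary matrix has rank 5 and Smith normal form diag(1,1,1,1,1).

The boundary map ∂_2: C_2 → C_1 sends each 2-simplex [p,q,r] to [q,r] − [p,r] + [p,q]. For instance
  ∂cef = ef − cf + ce,
  ∂bde = de − be + bd.
This gives a 15×10 integer matrix of rank 10; reducing to Smith normal form yields diagonal entries (1,1,1,1,1,1,1,1,1,2).

Computing H_k = (kernel of ∂_k) / (image of ∂_{k+1}):

  H_0: rank C_0 − rank ∂_1 = 6 − 5 = 1, and the invariant factors of ∂_1 are all 1, so H_0 ≅ Z.
  H_1: rank ker ∂_1 − rank ∂_2 = (15 − 5) − 10 = 0, and ∂_2 has invariant factor 2 > 1, so H_1 ≅ Z/2.
  H_2: rank ker ∂_2 − rank ∂_3 = (10 − 10) − 0 = 0, and there is no ∂_3, so H_2 ≅ 0.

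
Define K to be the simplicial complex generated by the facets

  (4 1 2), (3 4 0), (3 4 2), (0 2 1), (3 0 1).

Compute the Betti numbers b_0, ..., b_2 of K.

b_0 = 1, b_1 = 1, b_2 = 0.

Take the total order 0 < 1 < 2 < 3 < 4 on the vertex set. Then K (dimension 2) consists of the simplices:

  0-simplices (5): [0], [1], [2], [3], [4]
  1-simplices (10): [0,1], [0,2], [0,3], [0,4], [1,2], [1,3], [1,4], [2,3], [2,4], [3,4]
  2-simplices (5): [0,1,2], [0,1,3], [0,3,4], [1,2,4], [2,3,4]

so the chain groups are C_0 ≅ Z^5, C_1 ≅ Z^10, C_2 ≅ Z^5.

Boundary ∂_1: C_1 → C_0 maps an edge to its endpoints' difference, ∂[p,q] = q − p. For instance
  ∂[1,4] = [4] − [1].
This gives a 5×10 integer matrix of rank 4; reducing to Smith normal form yields diagonal entries (1,1,1,1).

The boundary map ∂_2: C_2 → C_1 acts by ∂[p,q,r] = [q,r] − [p,r] + [p,q]. For instance
  ∂[2,3,4] = [3,4] − [2,4] + [2,3],
  ∂[0,1,3] = [1,3] − [0,3] + [0,1].
As a 10×5 matrix over Z this has rank 5, with invariant factors (1,1,1,1,1).

Reading off H_k = ker ∂_k / im ∂_{k+1}:

  H_0: rank C_0 − rank ∂_1 = 5 − 4 = 1, and the invariant factors of ∂_1 are all 1, so H_0 = Z.
  H_1: rank ker ∂_1 − rank ∂_2 = (10 − 4) − 5 = 1, and the invariant factors of ∂_2 are all 1, so H_1 = Z.
  H_2: rank ker ∂_2 − rank ∂_3 = (5 − 5) − 0 = 0, and there is no ∂_3, so H_2 = 0.

As a check, the Euler characteristic is 5 − 10 + 5 = 0, which agrees with 1 − 1 + 0 = 0.

Hence the Betti numbers are b_0 = 1, b_1 = 1, b_2 = 0.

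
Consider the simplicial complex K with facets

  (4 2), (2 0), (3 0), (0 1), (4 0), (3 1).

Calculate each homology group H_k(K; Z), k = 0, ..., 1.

We work with the vertex ordering 0 < 1 < 2 < 3 < 4. The simplices of K, each written with vertices in increasing order, are:

  0-simplices (5): [0], [1], [2], [3], [4]
  1-simplices (6): [0,1], [0,2], [0,3], [0,4], [1,3], [2,4]

giving chain groups C_0 ≅ Z^5, C_1 ≅ Z^6.

The boundary map ∂_1: C_1 → C_0 sends each edge [p,q] (with p < q) to q − p.
The 5×6 boundary matrix has rank 4 and Smith normal form diag(1,1,1,1).

Reading off H_k = ker ∂_k / im ∂_{k+1}:

  H_0: rank C_0 − rank ∂_1 = 5 − 4 = 1, and the invariant factors of ∂_1 are all 1, so H_0 = Z.
  H_1: rank ker ∂_1 − rank ∂_2 = (6 − 4) − 0 = 2, and there is no ∂_2, so H_1 = Z^2.

H_0 ≅ Z,  H_1 ≅ Z^2.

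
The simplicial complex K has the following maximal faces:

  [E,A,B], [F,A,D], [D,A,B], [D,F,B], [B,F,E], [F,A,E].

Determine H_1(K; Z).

K has 5 vertices, 9 edges, 6 triangles.
rank ∂_1 = 4, rank ∂_2 = 5 ⇒ b_1 = 9 − 4 − 5 = 0; all invariant factors of ∂_2 are 1 so no torsion. So H_1 = 0.

H_1 ≅ 0.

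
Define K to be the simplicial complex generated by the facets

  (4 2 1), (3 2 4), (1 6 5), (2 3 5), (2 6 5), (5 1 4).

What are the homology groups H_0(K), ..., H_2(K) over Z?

Take the total order 1 < 2 < 3 < 4 < 5 < 6 on the vertex set. Then K (dimension 2) consists of the simplices:

  0-simplices (6): [1], [2], [3], [4], [5], [6]
  1-simplices (12): [1,2], [1,4], [1,5], [1,6], [2,3], [2,4], [2,5], [2,6], [3,4], [3,5], [4,5], [5,6]
  2-simplices (6): [1,2,4], [1,4,5], [1,5,6], [2,3,4], [2,3,5], [2,5,6]

giving chain groups C_0 ≅ Z^6, C_1 ≅ Z^12, C_2 ≅ Z^6.

∂_1: C_1 → C_0 maps an edge to its endpoints' difference, ∂[p,q] = q − p.
As a 6×12 matrix over Z this has rank 5, with invariant factors (1,1,1,1,1).

∂_2: C_2 → C_1 acts by ∂[p,q,r] = [q,r] − [p,r] + [p,q]. For instance
  ∂[1,2,4] = [2,4] − [1,4] + [1,2],
  ∂[2,5,6] = [5,6] − [2,6] + [2,5].
The 12×6 boundary matrix has rank 6 and Smith normal form diag(1,1,1,1,1,1).

Computing H_k = (kernel of ∂_k) / (image of ∂_{k+1}):

  H_0: rank C_0 − rank ∂_1 = 6 − 5 = 1, and the invariant factors of ∂_1 are all 1, so H_0 = Z.
  H_1: rank ker ∂_1 − rank ∂_2 = (12 − 5) − 6 = 1, and the invariant factors of ∂_2 are all 1, so H_1 = Z.
  H_2: rank ker ∂_2 − rank ∂_3 = (6 − 6) − 0 = 0, and there is no ∂_3, so H_2 = 0.

As a check, the Euler characteristic is 6 − 12 + 6 = 0, which agrees with 1 − 1 + 0 = 0.

H_0 ≅ Z,  H_1 ≅ Z,  H_2 = 0.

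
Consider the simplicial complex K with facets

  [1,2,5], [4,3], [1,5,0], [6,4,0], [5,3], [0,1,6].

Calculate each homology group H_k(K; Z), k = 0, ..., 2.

K has 7 vertices, 11 edges, 4 triangles.
rank ∂_0 = 0, rank ∂_1 = 6 ⇒ b_0 = 7 − 0 − 6 = 1; all invariant factors of ∂_1 are 1 so no torsion. So H_0 ≅ Z.
rank ∂_1 = 6, rank ∂_2 = 4 ⇒ b_1 = 11 − 6 − 4 = 1; all invariant factors of ∂_2 are 1 so no torsion. So H_1 ≅ Z.
rank ∂_2 = 4, rank ∂_3 = 0 ⇒ b_2 = 4 − 4 − 0 = 0. So H_2 ≅ 0.

H_0 = Z,  H_1 = Z,  H_2 = 0.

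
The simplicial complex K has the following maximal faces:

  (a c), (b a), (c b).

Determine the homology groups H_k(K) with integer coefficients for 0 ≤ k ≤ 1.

Fix the vertex order a < b < c and write every simplex with vertices in increasing order. Then dim K = 1 and the simplices of K are:

  0-simplices (3): a, b, c
  1-simplices (3): ab, ac, bc

Hence C_0 ≅ Z^3, C_1 ≅ Z^3.

The boundary map ∂_1: C_1 → C_0 is given by ∂[p,q] = [q] − [p]. For instance
  ∂bc = c − b.
The resulting 3×3 matrix has rank 2, and its Smith normal form has invariant factors (1,1).

Computing H_k = (kernel of ∂_k) / (image of ∂_{k+1}):

  H_0: rank C_0 − rank ∂_1 = 3 − 2 = 1, and the invariant factors of ∂_1 are all 1, so H_0 ≅ Z.
  H_1: rank ker ∂_1 − rank ∂_2 = (3 − 2) − 0 = 1, and there is no ∂_2, so H_1 ≅ Z.

H_0 ≅ Z,  H_1 ≅ Z.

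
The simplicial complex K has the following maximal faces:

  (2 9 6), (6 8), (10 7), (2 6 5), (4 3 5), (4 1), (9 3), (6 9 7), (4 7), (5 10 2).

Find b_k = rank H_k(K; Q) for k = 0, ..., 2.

Take the total order 1 < 2 < 3 < 4 < 5 < 6 < 7 < 8 < 9 < 10 on the vertex set. Then K (dimension 2) consists of the simplices:

  0-simplices (10): [1], [2], [3], [4], [5], [6], [7], [8], [9], [10]
  1-simplices (17): [1,4], [2,5], [2,6], [2,9], [2,10], [3,4], [3,5], [3,9], [4,5], [4,7], [5,6], [5,10], [6,7], [6,8], [6,9], [7,9], [7,10]
  2-simplices (5): [2,5,6], [2,5,10], [2,6,9], [3,4,5], [6,7,9]

so the chain groups are C_0 ≅ Z^10, C_1 ≅ Z^17, C_2 ≅ Z^5.

∂_1: C_1 → C_0 is given by ∂[p,q] = [q] − [p]. For instance
  ∂[5,6] = [6] − [5].
This gives a 10×17 integer matrix of rank 9; reducing to Smith normal form yields diagonal entries (1,1,1,1,1,1,1,1,1).

Boundary ∂_2: C_2 → C_1 maps a triangle to the signed sum of its edges. For instance
  ∂[2,5,6] = [5,6] − [2,6] + [2,5],
  ∂[2,5,10] = [5,10] − [2,10] + [2,5].
The resulting 17×5 matrix has rank 5, and its Smith normal form has invariant factors (1,1,1,1,1).

From H_k ≅ ker(∂_k) / im(∂_{k+1}) we obtain:

  H_0: rank C_0 − rank ∂_1 = 10 − 9 = 1, and the invariant factors of ∂_1 are all 1, so H_0 ≅ Z.
  H_1: rank ker ∂_1 − rank ∂_2 = (17 − 9) − 5 = 3, and the invariant factors of ∂_2 are all 1, so H_1 ≅ Z^3.
  H_2: rank ker ∂_2 − rank ∂_3 = (5 − 5) − 0 = 0, and there is no ∂_3, so H_2 ≅ 0.

Hence the Betti numbers are b_0 = 1, b_1 = 3, b_2 = 0.

b_0 = 1, b_1 = 3, b_2 = 0.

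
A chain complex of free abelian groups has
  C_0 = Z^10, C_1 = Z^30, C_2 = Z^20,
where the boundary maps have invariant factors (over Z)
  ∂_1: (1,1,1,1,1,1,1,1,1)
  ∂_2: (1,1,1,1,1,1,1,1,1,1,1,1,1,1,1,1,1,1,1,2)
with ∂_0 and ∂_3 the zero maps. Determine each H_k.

H_0 = Z,  H_1 = Z ⊕ Z/2,  H_2 = 0.

H_0: b_0 = 10 − 0 − 9 = 1; torsion from ∂_1 factors > 1: none. So H_0 = Z.
H_1: b_1 = 30 − 9 − 20 = 1; torsion from ∂_2 factors > 1: [2]. So H_1 = Z ⊕ Z/2.
H_2: b_2 = 20 − 20 − 0 = 0; torsion from ∂_3 factors > 1: none. So H_2 = 0.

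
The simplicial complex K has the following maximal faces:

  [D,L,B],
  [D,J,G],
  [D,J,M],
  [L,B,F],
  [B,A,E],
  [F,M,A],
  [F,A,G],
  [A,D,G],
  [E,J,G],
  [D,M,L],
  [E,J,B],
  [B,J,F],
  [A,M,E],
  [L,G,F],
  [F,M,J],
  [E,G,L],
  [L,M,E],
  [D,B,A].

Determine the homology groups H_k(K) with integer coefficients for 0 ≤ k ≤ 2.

H_0 = Z,  H_1 = Z^2,  H_2 = Z.

Fix the vertex order A < B < D < E < F < G < J < L < M and write every simplex with vertices in increasing order. Then dim K = 2 and the simplices of K are:

  0-simplices (9): A, B, D, E, F, G, J, L, M
  1-simplices (27): AB, AD, AE, AF, AG, AM, BD, BE, BF, BJ, BL, DG, DJ, DL, DM, EG, EJ, EL, EM, FG, FJ, FL, FM, GJ, GL, JM, LM
  2-simplices (18): ABD, ABE, ADG, AEM, AFG, AFM, BDL, BEJ, BFJ, BFL, DGJ, DJM, DLM, EGJ, EGL, ELM, FGL, FJM

giving chain groups C_0 ≅ Z^9, C_1 ≅ Z^27, C_2 ≅ Z^18.

The boundary map ∂_1: C_1 → C_0 sends each edge [p,q] (with p < q) to q − p. For instance
  ∂AF = F − A.
This gives a 9×27 integer matrix of rank 8; reducing to Smith normal form yields diagonal entries (1,1,1,1,1,1,1,1).

Boundary ∂_2: C_2 → C_1 maps a triangle to the signed sum of its edges. For instance
  ∂BFL = FL − BL + BF,
  ∂BEJ = EJ − BJ + BE.
The 27×18 boundary matrix has rank 17 and Smith normal form diag(1,1,1,1,1,1,1,1,1,1,1,1,1,1,1,1,1).

Computing H_k = (kernel of ∂_k) / (image of ∂_{k+1}):

  H_0: rank C_0 − rank ∂_1 = 9 − 8 = 1, and the invariant factors of ∂_1 are all 1, so H_0 = Z.
  H_1: rank ker ∂_1 − rank ∂_2 = (27 − 8) − 17 = 2, and the invariant factors of ∂_2 are all 1, so H_1 = Z^2.
  H_2: rank ker ∂_2 − rank ∂_3 = (18 − 17) − 0 = 1, and there is no ∂_3, so H_2 = Z.

As a check, the Euler characteristic is 9 − 27 + 18 = 0, which agrees with 1 − 2 + 1 = 0.
(K is a triangulation of the torus T^2.)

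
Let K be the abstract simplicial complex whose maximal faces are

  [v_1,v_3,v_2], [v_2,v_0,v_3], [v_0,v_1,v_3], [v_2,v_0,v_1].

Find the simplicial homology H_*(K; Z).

Order the vertices as v_0 < v_1 < v_2 < v_3. Listing each simplex with vertices in this order, K has dimension 2 with simplices:

  0-simplices (4): [v_0], [v_1], [v_2], [v_3]
  1-simplices (6): [v_0,v_1], [v_0,v_2], [v_0,v_3], [v_1,v_2], [v_1,v_3], [v_2,v_3]
  2-simplices (4): [v_0,v_1,v_2], [v_0,v_1,v_3], [v_0,v_2,v_3], [v_1,v_2,v_3]

so the chain groups are C_0 ≅ Z^4, C_1 ≅ Z^6, C_2 ≅ Z^4.

The boundary map ∂_1: C_1 → C_0 maps an edge to its endpoints' difference, ∂[p,q] = q − p. For instance
  ∂[v_2,v_3] = [v_3] − [v_2].
This gives a 4×6 integer matrix of rank 3; reducing to Smith normal form yields diagonal entries (1,1,1).

The boundary map ∂_2: C_2 → C_1 sends each 2-simplex [p,q,r] to [q,r] − [p,r] + [p,q]. For instance
  ∂[v_0,v_1,v_3] = [v_1,v_3] − [v_0,v_3] + [v_0,v_1],
  ∂[v_0,v_2,v_3] = [v_2,v_3] − [v_0,v_3] + [v_0,v_2].
As a 6×4 matrix over Z this has rank 3, with invariant factors (1,1,1).

Reading off H_k = ker ∂_k / im ∂_{k+1}:

  H_0: rank C_0 − rank ∂_1 = 4 − 3 = 1, and the invariant factors of ∂_1 are all 1, so H_0 ≅ Z.
  H_1: rank ker ∂_1 − rank ∂_2 = (6 − 3) − 3 = 0, and the invariant factors of ∂_2 are all 1, so H_1 ≅ 0.
  H_2: rank ker ∂_2 − rank ∂_3 = (4 − 3) − 0 = 1, and there is no ∂_3, so H_2 ≅ Z.

H_0 = Z,  H_1 = 0,  H_2 = Z.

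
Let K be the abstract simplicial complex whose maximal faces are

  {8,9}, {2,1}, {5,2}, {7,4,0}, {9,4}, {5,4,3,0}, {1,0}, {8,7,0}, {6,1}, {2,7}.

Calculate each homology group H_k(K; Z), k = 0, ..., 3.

Fix the vertex order 0 < 1 < 2 < 3 < 4 < 5 < 6 < 7 < 8 < 9 and write every simplex with vertices in increasing order. Then dim K = 3 and the simplices of K are:

  0-simplices (10): [0], [1], [2], [3], [4], [5], [6], [7], [8], [9]
  1-simplices (17): [0,1], [0,3], [0,4], [0,5], [0,7], [0,8], [1,2], [1,6], [2,5], [2,7], [3,4], [3,5], [4,5], [4,7], [4,9], [7,8], [8,9]
  2-simplices (6): [0,3,4], [0,3,5], [0,4,5], [0,4,7], [0,7,8], [3,4,5]
  3-simplices (1): [0,3,4,5]

so the chain groups are C_0 ≅ Z^10, C_1 ≅ Z^17, C_2 ≅ Z^6, C_3 ≅ Z^1.

Boundary ∂_1: C_1 → C_0 maps an edge to its endpoints' difference, ∂[p,q] = q − p.
This gives a 10×17 integer matrix of rank 9; reducing to Smith normal form yields diagonal entries (1,1,1,1,1,1,1,1,1).

The boundary map ∂_2: C_2 → C_1 sends each 2-simplex [p,q,r] to [q,r] − [p,r] + [p,q]. For instance
  ∂[0,3,4] = [3,4] − [0,4] + [0,3],
  ∂[0,4,7] = [4,7] − [0,7] + [0,4].
As a 17×6 matrix over Z this has rank 5, with invariant factors (1,1,1,1,1).

∂_3: C_3 → C_2 sends each 3-simplex σ to the alternating sum Σ_i (−1)^i (σ with its i-th vertex removed). For instance
  ∂[0,3,4,5] = [3,4,5] − [0,4,5] + [0,3,5] − [0,3,4].
The 6×1 boundary matrix has rank 1 and Smith normal form diag(1).

Computing H_k = (kernel of ∂_k) / (image of ∂_{k+1}):

  H_0: rank C_0 − rank ∂_1 = 10 − 9 = 1, and the invariant factors of ∂_1 are all 1, so H_0 = Z.
  H_1: rank ker ∂_1 − rank ∂_2 = (17 − 9) − 5 = 3, and the invariant factors of ∂_2 are all 1, so H_1 = Z^3.
  H_2: rank ker ∂_2 − rank ∂_3 = (6 − 5) − 1 = 0, and the invariant factors of ∂_3 are all 1, so H_2 = 0.
  H_3: rank ker ∂_3 − rank ∂_4 = (1 − 1) − 0 = 0, and there is no ∂_4, so H_3 = 0.

As a check, the Euler characteristic is 10 − 17 + 6 − 1 = -2, which agrees with 1 − 3 + 0 − 0 = -2.

H_0 ≅ Z,  H_1 ≅ Z^3,  H_2 = 0,  H_3 = 0.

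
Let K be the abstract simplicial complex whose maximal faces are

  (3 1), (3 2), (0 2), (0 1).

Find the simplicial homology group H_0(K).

H_0 = Z.

K has 4 vertices, 4 edges.
rank ∂_0 = 0, rank ∂_1 = 3 ⇒ b_0 = 4 − 0 − 3 = 1; all invariant factors of ∂_1 are 1 so no torsion. So H_0 ≅ Z.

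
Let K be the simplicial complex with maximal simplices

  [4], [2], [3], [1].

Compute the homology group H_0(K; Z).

H_0 = Z^4.

Order the vertices as 1 < 2 < 3 < 4. Listing each simplex with vertices in this order, K has dimension 0 with simplices:

  0-simplices (4): [1], [2], [3], [4]

Hence C_0 ≅ Z^4.

From H_k ≅ ker(∂_k) / im(∂_{k+1}) we obtain:

  H_0: rank C_0 − rank ∂_1 = 4 − 0 = 4, and there is no ∂_1, so H_0 = Z^4.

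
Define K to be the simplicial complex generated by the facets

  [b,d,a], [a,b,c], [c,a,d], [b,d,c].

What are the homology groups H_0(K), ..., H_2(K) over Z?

H_0 ≅ Z,  H_1 = 0,  H_2 ≅ Z.

Fix the vertex order a < b < c < d and write every simplex with vertices in increasing order. Then dim K = 2 and the simplices of K are:

  0-simplices (4): a, b, c, d
  1-simplices (6): ab, ac, ad, bc, bd, cd
  2-simplices (4): abc, abd, acd, bcd

giving chain groups C_0 ≅ Z^4, C_1 ≅ Z^6, C_2 ≅ Z^4.

∂_1: C_1 → C_0 sends each edge [p,q] (with p < q) to q − p. For instance
  ∂ac = c − a.
The 4×6 boundary matrix has rank 3 and Smith normal form diag(1,1,1).

Boundary ∂_2: C_2 → C_1 maps a triangle to the signed sum of its edges. For instance
  ∂abd = bd − ad + ab,
  ∂abc = bc − ac + ab.
The 6×4 boundary matrix has rank 3 and Smith normal form diag(1,1,1).

Now H_k = ker ∂_k / im ∂_{k+1}, so:

  H_0: rank C_0 − rank ∂_1 = 4 − 3 = 1, and the invariant factors of ∂_1 are all 1, so H_0 ≅ Z.
  H_1: rank ker ∂_1 − rank ∂_2 = (6 − 3) − 3 = 0, and the invariant factors of ∂_2 are all 1, so H_1 ≅ 0.
  H_2: rank ker ∂_2 − rank ∂_3 = (4 − 3) − 0 = 1, and there is no ∂_3, so H_2 ≅ Z.

(K is a triangulation of the 2-sphere S^2.)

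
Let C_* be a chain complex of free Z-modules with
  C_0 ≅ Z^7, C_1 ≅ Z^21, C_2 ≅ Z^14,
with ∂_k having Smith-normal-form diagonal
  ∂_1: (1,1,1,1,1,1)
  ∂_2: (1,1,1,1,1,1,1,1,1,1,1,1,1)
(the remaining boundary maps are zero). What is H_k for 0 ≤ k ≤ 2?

H_0: b_0 = 7 − 0 − 6 = 1; torsion from ∂_1 factors > 1: none. So H_0 ≅ Z.
H_1: b_1 = 21 − 6 − 13 = 2; torsion from ∂_2 factors > 1: none. So H_1 ≅ Z^2.
H_2: b_2 = 14 − 13 − 0 = 1; torsion from ∂_3 factors > 1: none. So H_2 ≅ Z.

H_0 ≅ Z,  H_1 ≅ Z^2,  H_2 ≅ Z.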